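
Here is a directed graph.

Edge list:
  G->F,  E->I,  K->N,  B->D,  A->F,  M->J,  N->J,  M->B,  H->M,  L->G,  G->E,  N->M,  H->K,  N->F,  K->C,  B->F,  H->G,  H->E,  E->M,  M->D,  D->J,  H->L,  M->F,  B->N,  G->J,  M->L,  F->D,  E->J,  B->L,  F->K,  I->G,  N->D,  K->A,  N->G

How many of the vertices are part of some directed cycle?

A vertex is on a directed cycle iff it belongs to a strongly connected component of size ≥ 2 (or has a self-loop).
The vertices on cycles are {A, B, E, F, G, I, K, L, M, N} — 10 in total.

10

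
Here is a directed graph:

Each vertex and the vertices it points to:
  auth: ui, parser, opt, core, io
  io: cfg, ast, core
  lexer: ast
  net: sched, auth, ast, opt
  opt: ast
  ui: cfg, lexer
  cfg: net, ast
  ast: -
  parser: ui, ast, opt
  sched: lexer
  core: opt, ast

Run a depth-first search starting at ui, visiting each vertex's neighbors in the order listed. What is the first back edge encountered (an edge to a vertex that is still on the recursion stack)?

auth→ui

DFS from ui (visiting each vertex's neighbors in the order listed); mark gray on enter, black on exit:
ui gray
  cfg gray
    net gray
      sched gray
        lexer gray
          ast gray
          ast black
        lexer black
      sched black
      auth gray
        auth→ui: ui is gray → back edge
First back edge: auth → ui.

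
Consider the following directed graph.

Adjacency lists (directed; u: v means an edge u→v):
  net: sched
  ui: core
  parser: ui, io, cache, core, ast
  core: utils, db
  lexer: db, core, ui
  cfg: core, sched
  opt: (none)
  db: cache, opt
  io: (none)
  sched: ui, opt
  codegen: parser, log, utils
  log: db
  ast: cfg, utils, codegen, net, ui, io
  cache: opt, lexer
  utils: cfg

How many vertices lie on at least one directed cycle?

A vertex is on a directed cycle iff it belongs to a strongly connected component of size ≥ 2 (or has a self-loop).
The vertices on cycles are {db, ui, ast, cfg, core, cache, lexer, sched, utils, parser, codegen} — 11 in total.

11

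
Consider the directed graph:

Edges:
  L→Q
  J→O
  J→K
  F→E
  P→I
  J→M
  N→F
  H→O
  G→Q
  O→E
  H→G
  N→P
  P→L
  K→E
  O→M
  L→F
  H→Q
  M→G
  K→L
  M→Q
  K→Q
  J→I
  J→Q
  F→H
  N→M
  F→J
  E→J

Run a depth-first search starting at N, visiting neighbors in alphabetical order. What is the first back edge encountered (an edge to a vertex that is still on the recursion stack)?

K→E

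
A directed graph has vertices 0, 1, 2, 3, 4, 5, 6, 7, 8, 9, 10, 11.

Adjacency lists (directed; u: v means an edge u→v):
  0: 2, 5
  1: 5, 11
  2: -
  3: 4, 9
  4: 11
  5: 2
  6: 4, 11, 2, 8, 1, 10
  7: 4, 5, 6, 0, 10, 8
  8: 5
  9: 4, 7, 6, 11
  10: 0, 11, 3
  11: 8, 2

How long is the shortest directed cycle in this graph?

4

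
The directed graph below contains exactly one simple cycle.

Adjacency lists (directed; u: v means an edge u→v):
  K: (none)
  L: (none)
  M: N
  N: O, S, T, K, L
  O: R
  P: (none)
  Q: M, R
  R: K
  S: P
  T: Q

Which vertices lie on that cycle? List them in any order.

M, N, Q, T

DFS with gray/black marking from N:
N gray
  O gray
    R gray
      K gray
      K black
    R black
  O black
  S gray
    P gray
    P black
  S black
  T gray
    Q gray
      M gray
        M→N: N is gray → back edge
Back edge closes the cycle N → T → Q → M → N; its vertices are {M, N, Q, T}.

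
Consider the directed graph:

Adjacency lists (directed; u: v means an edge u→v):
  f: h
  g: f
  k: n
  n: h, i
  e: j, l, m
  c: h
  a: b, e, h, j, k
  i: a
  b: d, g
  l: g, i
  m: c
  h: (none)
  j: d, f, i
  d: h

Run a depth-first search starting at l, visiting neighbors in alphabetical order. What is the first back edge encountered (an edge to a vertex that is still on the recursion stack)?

j->i

DFS from l (visiting neighbors in alphabetical order); mark gray on enter, black on exit:
l gray
  g gray
    f gray
      h gray
      h black
    f black
  g black
  i gray
    a gray
      b gray
        d gray
          d→h: h black — skip
        d black
        b→g: g black — skip
      b black
      e gray
        j gray
          j→d: d black — skip
          j→f: f black — skip
          j→i: i is gray → back edge
First back edge: j → i.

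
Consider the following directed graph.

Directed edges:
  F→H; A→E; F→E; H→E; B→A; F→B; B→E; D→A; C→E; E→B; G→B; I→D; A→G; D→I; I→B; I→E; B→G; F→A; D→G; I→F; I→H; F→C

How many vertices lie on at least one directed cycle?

6

A vertex is on a directed cycle iff it belongs to a strongly connected component of size ≥ 2 (or has a self-loop).
The vertices on cycles are {A, B, D, E, G, I} — 6 in total.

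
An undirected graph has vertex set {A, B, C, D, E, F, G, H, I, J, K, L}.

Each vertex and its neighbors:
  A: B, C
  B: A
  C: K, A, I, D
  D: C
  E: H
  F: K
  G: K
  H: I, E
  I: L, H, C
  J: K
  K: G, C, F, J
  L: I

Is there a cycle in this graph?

DFS, tracking each vertex's parent; an edge to a visited non-parent vertex closes a cycle.
Start from G:
visit G (parent –)
  visit K (parent G)
    K–G: parent, skip
    visit C (parent K)
      C–K: parent, skip
      visit A (parent C)
        visit B (parent A)
          B–A: parent, skip
        A–C: parent, skip
      visit I (parent C)
        visit L (parent I)
          L–I: parent, skip
        visit H (parent I)
          H–I: parent, skip
          visit E (parent H)
            E–H: parent, skip
        I–C: parent, skip
      visit D (parent C)
        D–C: parent, skip
    visit F (parent K)
      F–K: parent, skip
    visit J (parent K)
      J–K: parent, skip
No non-parent visited neighbor found — the graph is a forest.

No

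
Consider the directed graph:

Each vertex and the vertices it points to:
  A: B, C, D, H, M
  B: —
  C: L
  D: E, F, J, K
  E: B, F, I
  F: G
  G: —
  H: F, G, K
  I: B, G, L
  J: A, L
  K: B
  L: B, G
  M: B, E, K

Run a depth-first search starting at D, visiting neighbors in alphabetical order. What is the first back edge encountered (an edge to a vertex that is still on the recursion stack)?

A->D

DFS from D (visiting neighbors in alphabetical order); mark gray on enter, black on exit:
D gray
  E gray
    B gray
    B black
    F gray
      G gray
      G black
    F black
    I gray
      I→B: B black — skip
      I→G: G black — skip
      L gray
        L→B: B black — skip
        L→G: G black — skip
      L black
    I black
  E black
  D→F: F black — skip
  J gray
    A gray
      A→B: B black — skip
      C gray
        C→L: L black — skip
      C black
      A→D: D is gray → back edge
First back edge: A → D.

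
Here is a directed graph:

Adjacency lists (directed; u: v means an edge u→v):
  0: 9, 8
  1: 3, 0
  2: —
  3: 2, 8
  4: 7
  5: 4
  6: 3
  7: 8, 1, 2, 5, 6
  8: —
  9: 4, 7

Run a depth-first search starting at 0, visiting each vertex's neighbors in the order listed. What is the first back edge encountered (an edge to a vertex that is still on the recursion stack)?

1→0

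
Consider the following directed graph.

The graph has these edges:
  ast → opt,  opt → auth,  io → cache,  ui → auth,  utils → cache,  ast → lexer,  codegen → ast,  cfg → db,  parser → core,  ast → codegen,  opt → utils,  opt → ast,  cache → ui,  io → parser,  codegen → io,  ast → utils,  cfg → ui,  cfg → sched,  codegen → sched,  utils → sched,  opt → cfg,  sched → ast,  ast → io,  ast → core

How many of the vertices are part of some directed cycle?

A vertex is on a directed cycle iff it belongs to a strongly connected component of size ≥ 2 (or has a self-loop).
The vertices on cycles are {ast, cfg, opt, sched, utils, codegen} — 6 in total.

6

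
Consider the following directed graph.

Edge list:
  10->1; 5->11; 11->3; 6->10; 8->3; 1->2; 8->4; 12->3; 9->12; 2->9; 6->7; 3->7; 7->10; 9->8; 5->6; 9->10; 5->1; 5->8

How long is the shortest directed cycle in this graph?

For each vertex v, BFS finds the shortest path from v back to v.
The shortest such closed walk is 1 → 2 → 9 → 10 → 1, length 4.

4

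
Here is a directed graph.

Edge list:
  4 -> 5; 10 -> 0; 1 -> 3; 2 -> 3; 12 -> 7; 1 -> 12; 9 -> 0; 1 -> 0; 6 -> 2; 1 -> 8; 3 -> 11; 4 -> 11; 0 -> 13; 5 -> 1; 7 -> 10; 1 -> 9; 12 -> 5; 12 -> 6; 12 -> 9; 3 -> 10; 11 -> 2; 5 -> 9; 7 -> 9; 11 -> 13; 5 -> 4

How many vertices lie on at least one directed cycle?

A vertex is on a directed cycle iff it belongs to a strongly connected component of size ≥ 2 (or has a self-loop).
The vertices on cycles are {1, 2, 3, 4, 5, 11, 12} — 7 in total.

7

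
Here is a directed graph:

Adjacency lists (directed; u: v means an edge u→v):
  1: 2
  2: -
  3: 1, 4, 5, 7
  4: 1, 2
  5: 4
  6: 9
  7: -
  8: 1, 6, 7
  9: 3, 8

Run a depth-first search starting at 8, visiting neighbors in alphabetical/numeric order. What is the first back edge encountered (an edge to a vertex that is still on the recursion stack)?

DFS from 8 (visiting neighbors in alphabetical/numeric order); mark gray on enter, black on exit:
8 gray
  1 gray
    2 gray
    2 black
  1 black
  6 gray
    9 gray
      3 gray
        3→1: 1 black — skip
        4 gray
          4→1: 1 black — skip
          4→2: 2 black — skip
        4 black
        5 gray
          5→4: 4 black — skip
        5 black
        7 gray
        7 black
      3 black
      9→8: 8 is gray → back edge
First back edge: 9 → 8.

9→8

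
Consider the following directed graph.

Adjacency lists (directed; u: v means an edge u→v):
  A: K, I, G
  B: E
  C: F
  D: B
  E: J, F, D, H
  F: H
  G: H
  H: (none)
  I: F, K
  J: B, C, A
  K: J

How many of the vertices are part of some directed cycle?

A vertex is on a directed cycle iff it belongs to a strongly connected component of size ≥ 2 (or has a self-loop).
The vertices on cycles are {A, B, D, E, I, J, K} — 7 in total.

7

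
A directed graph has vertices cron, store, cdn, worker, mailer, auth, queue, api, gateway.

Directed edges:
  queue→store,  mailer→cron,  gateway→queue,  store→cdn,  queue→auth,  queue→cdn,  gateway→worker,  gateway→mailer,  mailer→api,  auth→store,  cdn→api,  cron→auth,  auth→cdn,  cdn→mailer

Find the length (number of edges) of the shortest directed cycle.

For each vertex v, BFS finds the shortest path from v back to v.
The shortest such closed walk is auth → cdn → mailer → cron → auth, length 4.

4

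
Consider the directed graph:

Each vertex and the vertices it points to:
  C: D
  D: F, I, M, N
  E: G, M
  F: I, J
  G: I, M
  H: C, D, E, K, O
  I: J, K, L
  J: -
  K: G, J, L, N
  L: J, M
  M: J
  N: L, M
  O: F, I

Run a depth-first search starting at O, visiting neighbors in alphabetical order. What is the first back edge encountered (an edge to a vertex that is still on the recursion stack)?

G→I

DFS from O (visiting neighbors in alphabetical order); mark gray on enter, black on exit:
O gray
  F gray
    I gray
      J gray
      J black
      K gray
        G gray
          G→I: I is gray → back edge
First back edge: G → I.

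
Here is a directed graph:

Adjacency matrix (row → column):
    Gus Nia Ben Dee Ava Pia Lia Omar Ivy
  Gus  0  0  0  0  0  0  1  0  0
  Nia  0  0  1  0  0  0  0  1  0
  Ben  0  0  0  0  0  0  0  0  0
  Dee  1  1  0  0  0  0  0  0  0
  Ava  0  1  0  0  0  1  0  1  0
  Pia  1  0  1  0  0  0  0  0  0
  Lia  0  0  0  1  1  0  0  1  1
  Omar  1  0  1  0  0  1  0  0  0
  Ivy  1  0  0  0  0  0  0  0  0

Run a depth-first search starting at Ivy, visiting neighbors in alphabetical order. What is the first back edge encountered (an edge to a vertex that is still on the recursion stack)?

Omar->Gus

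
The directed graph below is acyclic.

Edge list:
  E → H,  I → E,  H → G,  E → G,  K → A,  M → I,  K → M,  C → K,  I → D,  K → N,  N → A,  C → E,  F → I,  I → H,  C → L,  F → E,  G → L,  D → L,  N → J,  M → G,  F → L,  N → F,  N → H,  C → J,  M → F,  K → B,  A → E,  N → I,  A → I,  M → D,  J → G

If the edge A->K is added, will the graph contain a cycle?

Yes

Adding A→K creates a cycle iff K can already reach A.
Path from K: K → A.
So K → … → A → K is a cycle.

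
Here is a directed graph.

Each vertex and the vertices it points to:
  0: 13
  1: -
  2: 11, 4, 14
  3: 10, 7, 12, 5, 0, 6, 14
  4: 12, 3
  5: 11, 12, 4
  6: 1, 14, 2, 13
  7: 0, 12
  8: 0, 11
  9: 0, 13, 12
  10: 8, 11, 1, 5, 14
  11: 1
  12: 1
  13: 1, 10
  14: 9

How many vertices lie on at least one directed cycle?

A vertex is on a directed cycle iff it belongs to a strongly connected component of size ≥ 2 (or has a self-loop).
The vertices on cycles are {0, 2, 3, 4, 5, 6, 7, 8, 9, 10, 13, 14} — 12 in total.

12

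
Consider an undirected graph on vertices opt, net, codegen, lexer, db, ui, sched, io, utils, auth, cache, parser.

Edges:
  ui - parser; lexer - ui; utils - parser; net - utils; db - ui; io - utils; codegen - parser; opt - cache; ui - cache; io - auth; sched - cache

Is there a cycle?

No

DFS, tracking each vertex's parent; an edge to a visited non-parent vertex closes a cycle.
Start from ui:
visit ui (parent –)
  visit db (parent ui)
    db–ui: parent, skip
  visit lexer (parent ui)
    lexer–ui: parent, skip
  visit parser (parent ui)
    visit codegen (parent parser)
      codegen–parser: parent, skip
    visit utils (parent parser)
      utils–parser: parent, skip
      visit io (parent utils)
        visit auth (parent io)
          auth–io: parent, skip
        io–utils: parent, skip
      visit net (parent utils)
        net–utils: parent, skip
    parser–ui: parent, skip
  visit cache (parent ui)
    cache–ui: parent, skip
    visit sched (parent cache)
      sched–cache: parent, skip
    visit opt (parent cache)
      opt–cache: parent, skip
No non-parent visited neighbor found — the graph is a forest.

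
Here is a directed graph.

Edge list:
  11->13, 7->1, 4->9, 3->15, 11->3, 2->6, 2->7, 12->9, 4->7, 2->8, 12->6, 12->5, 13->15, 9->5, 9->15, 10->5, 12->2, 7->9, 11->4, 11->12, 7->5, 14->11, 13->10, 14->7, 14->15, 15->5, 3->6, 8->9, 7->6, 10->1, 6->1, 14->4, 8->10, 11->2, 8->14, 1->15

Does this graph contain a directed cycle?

Yes

DFS with white/gray/black marking, starting from 12:
12 gray
  9 gray
    5 gray
    5 black
    15 gray
      15→5: 5 black — skip
    15 black
  9 black
  12→5: 5 black — skip
  6 gray
    1 gray
      1→15: 15 black — skip
    1 black
  6 black
  2 gray
    7 gray
      7→5: 5 black — skip
      7→1: 1 black — skip
      7→6: 6 black — skip
      7→9: 9 black — skip
    7 black
    8 gray
      14 gray
        14→15: 15 black — skip
        11 gray
          4 gray
            4→7: 7 black — skip
            4→9: 9 black — skip
          4 black
          11→2: 2 is gray → back edge
Back edge found, so a cycle exists: 2 → 8 → 14 → 11 → 2.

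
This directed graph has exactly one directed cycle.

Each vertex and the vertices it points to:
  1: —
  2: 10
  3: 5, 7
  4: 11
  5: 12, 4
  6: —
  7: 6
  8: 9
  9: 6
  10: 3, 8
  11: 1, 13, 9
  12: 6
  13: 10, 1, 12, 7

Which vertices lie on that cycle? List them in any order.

3, 4, 5, 10, 11, 13

DFS with gray/black marking from 10:
10 gray
  3 gray
    5 gray
      12 gray
        6 gray
        6 black
      12 black
      4 gray
        11 gray
          1 gray
          1 black
          13 gray
            13→10: 10 is gray → back edge
Back edge closes the cycle 10 → 3 → 5 → 4 → 11 → 13 → 10; its vertices are {3, 4, 5, 10, 11, 13}.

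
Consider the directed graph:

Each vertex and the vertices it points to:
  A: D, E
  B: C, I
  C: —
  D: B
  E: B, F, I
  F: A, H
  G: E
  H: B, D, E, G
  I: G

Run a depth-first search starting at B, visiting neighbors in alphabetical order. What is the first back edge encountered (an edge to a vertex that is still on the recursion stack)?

DFS from B (visiting neighbors in alphabetical order); mark gray on enter, black on exit:
B gray
  C gray
  C black
  I gray
    G gray
      E gray
        E→B: B is gray → back edge
First back edge: E → B.

E→B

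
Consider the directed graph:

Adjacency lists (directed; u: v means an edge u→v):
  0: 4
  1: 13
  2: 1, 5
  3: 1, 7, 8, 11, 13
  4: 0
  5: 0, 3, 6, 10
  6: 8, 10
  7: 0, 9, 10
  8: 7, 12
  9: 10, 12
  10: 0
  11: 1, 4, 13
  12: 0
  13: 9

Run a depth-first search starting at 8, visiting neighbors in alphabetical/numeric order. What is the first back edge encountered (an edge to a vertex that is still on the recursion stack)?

4→0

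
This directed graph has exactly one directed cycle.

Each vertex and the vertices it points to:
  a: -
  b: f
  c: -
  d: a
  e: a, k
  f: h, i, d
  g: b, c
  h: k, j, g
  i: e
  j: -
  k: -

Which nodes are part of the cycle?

b, f, g, h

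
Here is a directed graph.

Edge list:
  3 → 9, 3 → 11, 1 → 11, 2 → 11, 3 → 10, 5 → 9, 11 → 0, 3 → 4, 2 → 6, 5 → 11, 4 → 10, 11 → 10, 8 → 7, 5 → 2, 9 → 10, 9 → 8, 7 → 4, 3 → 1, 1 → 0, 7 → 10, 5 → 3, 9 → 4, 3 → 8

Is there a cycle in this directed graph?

No

DFS with white/gray/black marking, starting from 4:
4 gray
  10 gray
  10 black
4 black
0 gray
0 black
1 gray
  1→0: 0 black — skip
  11 gray
    11→0: 0 black — skip
    11→10: 10 black — skip
  11 black
1 black
2 gray
  2→11: 11 black — skip
  6 gray
  6 black
2 black
3 gray
  3→11: 11 black — skip
  8 gray
    7 gray
      7→4: 4 black — skip
      7→10: 10 black — skip
    7 black
  8 black
  3→4: 4 black — skip
  3→10: 10 black — skip
  3→1: 1 black — skip
  9 gray
    9→10: 10 black — skip
    9→8: 8 black — skip
    9→4: 4 black — skip
  9 black
3 black
5 gray
  5→9: 9 black — skip
  5→11: 11 black — skip
  5→3: 3 black — skip
  5→2: 2 black — skip
5 black
Every edge goes to a white or black vertex — no back edge, so the graph is acyclic.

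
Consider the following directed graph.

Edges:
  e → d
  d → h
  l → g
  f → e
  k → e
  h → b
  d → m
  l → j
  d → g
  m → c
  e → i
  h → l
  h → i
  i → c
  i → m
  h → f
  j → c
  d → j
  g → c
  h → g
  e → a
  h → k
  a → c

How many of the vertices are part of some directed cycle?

A vertex is on a directed cycle iff it belongs to a strongly connected component of size ≥ 2 (or has a self-loop).
The vertices on cycles are {d, e, f, h, k} — 5 in total.

5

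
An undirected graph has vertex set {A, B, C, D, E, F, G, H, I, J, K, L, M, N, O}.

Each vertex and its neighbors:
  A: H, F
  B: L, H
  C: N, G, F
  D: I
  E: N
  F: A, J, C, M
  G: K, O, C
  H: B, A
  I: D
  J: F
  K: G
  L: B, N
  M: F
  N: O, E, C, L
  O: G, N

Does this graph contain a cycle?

DFS, tracking each vertex's parent; an edge to a visited non-parent vertex closes a cycle.
Start from K:
visit K (parent –)
  visit G (parent K)
    G–K: parent, skip
    visit O (parent G)
      O–G: parent, skip
      visit N (parent O)
        N–O: parent, skip
        visit E (parent N)
          E–N: parent, skip
        visit C (parent N)
          C–N: parent, skip
          C–G: G visited and ≠ parent → cycle
Cycle: G – O – N – C – G.

Yes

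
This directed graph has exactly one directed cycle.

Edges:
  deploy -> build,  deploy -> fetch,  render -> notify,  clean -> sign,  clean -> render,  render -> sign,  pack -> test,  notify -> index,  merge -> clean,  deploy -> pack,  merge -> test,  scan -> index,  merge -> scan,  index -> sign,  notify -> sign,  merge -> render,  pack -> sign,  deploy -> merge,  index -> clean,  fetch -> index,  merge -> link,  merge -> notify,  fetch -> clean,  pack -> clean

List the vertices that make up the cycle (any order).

DFS with gray/black marking from render:
render gray
  sign gray
  sign black
  notify gray
    notify→sign: sign black — skip
    index gray
      index→sign: sign black — skip
      clean gray
        clean→render: render is gray → back edge
Back edge closes the cycle render → notify → index → clean → render; its vertices are {clean, index, notify, render}.

clean, index, notify, render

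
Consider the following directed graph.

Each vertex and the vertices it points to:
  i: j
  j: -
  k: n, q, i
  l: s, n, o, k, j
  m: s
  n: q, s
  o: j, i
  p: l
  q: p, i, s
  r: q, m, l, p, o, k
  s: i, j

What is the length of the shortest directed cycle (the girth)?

For each vertex v, BFS finds the shortest path from v back to v.
The shortest such closed walk is k → q → p → l → k, length 4.

4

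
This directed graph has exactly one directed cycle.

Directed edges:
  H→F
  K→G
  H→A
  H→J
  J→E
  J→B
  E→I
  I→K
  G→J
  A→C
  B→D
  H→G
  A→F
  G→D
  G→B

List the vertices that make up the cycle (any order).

E, G, I, J, K

DFS with gray/black marking from G:
G gray
  B gray
    D gray
    D black
  B black
  J gray
    J→B: B black — skip
    E gray
      I gray
        K gray
          K→G: G is gray → back edge
Back edge closes the cycle G → J → E → I → K → G; its vertices are {E, G, I, J, K}.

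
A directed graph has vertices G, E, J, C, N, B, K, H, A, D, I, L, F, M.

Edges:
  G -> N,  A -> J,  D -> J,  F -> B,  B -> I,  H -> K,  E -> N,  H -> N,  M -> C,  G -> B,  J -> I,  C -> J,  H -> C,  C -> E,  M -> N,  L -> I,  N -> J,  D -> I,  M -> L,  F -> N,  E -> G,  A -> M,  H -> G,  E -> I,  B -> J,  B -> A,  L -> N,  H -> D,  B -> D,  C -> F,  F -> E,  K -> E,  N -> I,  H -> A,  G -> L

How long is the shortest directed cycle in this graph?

5

For each vertex v, BFS finds the shortest path from v back to v.
The shortest such closed walk is C → F → B → A → M → C, length 5.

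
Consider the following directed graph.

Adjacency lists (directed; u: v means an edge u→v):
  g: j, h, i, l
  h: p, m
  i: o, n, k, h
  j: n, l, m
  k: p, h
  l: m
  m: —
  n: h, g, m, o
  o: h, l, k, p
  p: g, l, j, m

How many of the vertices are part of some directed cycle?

8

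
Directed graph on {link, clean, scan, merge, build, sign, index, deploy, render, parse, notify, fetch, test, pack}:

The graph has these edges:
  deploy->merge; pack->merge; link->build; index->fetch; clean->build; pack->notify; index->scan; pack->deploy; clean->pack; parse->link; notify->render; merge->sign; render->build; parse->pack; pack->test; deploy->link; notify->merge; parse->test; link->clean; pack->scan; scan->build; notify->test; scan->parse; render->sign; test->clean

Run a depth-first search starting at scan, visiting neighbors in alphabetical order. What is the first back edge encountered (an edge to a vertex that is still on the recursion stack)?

DFS from scan (visiting neighbors in alphabetical order); mark gray on enter, black on exit:
scan gray
  build gray
  build black
  parse gray
    link gray
      link→build: build black — skip
      clean gray
        clean→build: build black — skip
        pack gray
          deploy gray
            deploy→link: link is gray → back edge
First back edge: deploy → link.

deploy→link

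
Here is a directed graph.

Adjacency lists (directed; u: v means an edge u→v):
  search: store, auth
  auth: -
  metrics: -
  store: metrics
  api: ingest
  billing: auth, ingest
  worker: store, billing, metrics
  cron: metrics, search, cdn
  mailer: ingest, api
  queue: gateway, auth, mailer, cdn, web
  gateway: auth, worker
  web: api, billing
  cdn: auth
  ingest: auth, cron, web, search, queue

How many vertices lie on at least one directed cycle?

A vertex is on a directed cycle iff it belongs to a strongly connected component of size ≥ 2 (or has a self-loop).
The vertices on cycles are {api, web, queue, ingest, mailer, worker, billing, gateway} — 8 in total.

8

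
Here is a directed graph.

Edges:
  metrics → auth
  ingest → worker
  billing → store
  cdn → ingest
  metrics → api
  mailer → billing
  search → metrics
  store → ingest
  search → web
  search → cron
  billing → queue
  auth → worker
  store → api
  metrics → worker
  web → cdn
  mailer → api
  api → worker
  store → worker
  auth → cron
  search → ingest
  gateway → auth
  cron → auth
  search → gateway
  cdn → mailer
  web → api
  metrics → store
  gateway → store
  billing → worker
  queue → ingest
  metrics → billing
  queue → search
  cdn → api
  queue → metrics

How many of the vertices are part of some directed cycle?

A vertex is on a directed cycle iff it belongs to a strongly connected component of size ≥ 2 (or has a self-loop).
The vertices on cycles are {cdn, web, auth, cron, queue, mailer, search, billing, metrics} — 9 in total.

9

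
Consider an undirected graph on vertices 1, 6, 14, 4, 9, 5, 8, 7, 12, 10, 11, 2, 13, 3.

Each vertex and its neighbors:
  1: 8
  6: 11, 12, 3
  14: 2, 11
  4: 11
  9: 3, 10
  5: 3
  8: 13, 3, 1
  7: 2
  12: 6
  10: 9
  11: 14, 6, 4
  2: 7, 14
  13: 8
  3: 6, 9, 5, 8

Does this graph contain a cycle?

No

DFS, tracking each vertex's parent; an edge to a visited non-parent vertex closes a cycle.
Start from 12:
visit 12 (parent –)
  visit 6 (parent 12)
    visit 11 (parent 6)
      visit 14 (parent 11)
        visit 2 (parent 14)
          visit 7 (parent 2)
            7–2: parent, skip
          2–14: parent, skip
        14–11: parent, skip
      11–6: parent, skip
      visit 4 (parent 11)
        4–11: parent, skip
    6–12: parent, skip
    visit 3 (parent 6)
      3–6: parent, skip
      visit 9 (parent 3)
        9–3: parent, skip
        visit 10 (parent 9)
          10–9: parent, skip
      visit 5 (parent 3)
        5–3: parent, skip
      visit 8 (parent 3)
        visit 13 (parent 8)
          13–8: parent, skip
        8–3: parent, skip
        visit 1 (parent 8)
          1–8: parent, skip
No non-parent visited neighbor found — the graph is a forest.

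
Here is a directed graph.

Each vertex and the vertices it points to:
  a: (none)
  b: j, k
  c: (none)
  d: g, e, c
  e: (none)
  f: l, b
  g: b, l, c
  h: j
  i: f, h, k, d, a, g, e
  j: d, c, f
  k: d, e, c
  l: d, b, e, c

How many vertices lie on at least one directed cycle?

A vertex is on a directed cycle iff it belongs to a strongly connected component of size ≥ 2 (or has a self-loop).
The vertices on cycles are {b, d, f, g, j, k, l} — 7 in total.

7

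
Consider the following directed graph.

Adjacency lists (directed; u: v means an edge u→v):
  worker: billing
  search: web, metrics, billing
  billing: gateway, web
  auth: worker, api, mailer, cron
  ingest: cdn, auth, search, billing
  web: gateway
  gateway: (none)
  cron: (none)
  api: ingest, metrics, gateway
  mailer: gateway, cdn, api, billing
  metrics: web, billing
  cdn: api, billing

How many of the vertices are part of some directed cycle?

5

A vertex is on a directed cycle iff it belongs to a strongly connected component of size ≥ 2 (or has a self-loop).
The vertices on cycles are {api, cdn, auth, ingest, mailer} — 5 in total.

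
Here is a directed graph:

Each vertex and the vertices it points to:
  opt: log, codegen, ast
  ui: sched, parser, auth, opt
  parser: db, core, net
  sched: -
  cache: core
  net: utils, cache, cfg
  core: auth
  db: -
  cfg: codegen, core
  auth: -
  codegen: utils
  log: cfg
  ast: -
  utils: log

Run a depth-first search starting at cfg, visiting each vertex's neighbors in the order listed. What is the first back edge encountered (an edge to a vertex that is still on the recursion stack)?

log→cfg

DFS from cfg (visiting each vertex's neighbors in the order listed); mark gray on enter, black on exit:
cfg gray
  codegen gray
    utils gray
      log gray
        log→cfg: cfg is gray → back edge
First back edge: log → cfg.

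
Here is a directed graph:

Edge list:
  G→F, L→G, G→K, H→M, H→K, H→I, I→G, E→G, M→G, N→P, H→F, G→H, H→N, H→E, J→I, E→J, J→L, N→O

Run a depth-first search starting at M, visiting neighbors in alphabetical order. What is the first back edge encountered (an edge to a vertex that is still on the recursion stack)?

E->G

DFS from M (visiting neighbors in alphabetical order); mark gray on enter, black on exit:
M gray
  G gray
    F gray
    F black
    H gray
      E gray
        E→G: G is gray → back edge
First back edge: E → G.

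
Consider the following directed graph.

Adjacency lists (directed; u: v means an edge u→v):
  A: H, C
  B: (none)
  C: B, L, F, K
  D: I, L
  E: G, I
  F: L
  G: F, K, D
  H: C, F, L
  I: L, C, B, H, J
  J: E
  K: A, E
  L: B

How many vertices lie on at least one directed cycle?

9

A vertex is on a directed cycle iff it belongs to a strongly connected component of size ≥ 2 (or has a self-loop).
The vertices on cycles are {A, C, D, E, G, H, I, J, K} — 9 in total.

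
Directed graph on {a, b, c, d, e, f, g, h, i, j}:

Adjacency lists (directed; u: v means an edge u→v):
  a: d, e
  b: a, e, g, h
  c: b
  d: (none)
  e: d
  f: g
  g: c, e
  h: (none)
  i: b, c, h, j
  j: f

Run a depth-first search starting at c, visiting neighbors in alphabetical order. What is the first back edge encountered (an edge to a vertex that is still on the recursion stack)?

DFS from c (visiting neighbors in alphabetical order); mark gray on enter, black on exit:
c gray
  b gray
    a gray
      d gray
      d black
      e gray
        e→d: d black — skip
      e black
    a black
    b→e: e black — skip
    g gray
      g→c: c is gray → back edge
First back edge: g → c.

g→c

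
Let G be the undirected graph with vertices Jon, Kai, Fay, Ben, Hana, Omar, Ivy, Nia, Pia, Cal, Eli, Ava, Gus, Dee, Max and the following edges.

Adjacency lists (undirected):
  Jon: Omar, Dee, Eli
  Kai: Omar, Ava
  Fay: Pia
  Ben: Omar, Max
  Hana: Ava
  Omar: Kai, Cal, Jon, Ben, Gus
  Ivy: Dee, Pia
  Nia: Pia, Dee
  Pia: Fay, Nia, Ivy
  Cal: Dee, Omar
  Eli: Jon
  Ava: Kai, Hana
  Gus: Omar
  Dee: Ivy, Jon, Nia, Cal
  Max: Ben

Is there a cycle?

DFS, tracking each vertex's parent; an edge to a visited non-parent vertex closes a cycle.
Start from Ava:
visit Ava (parent –)
  visit Kai (parent Ava)
    visit Omar (parent Kai)
      Omar–Kai: parent, skip
      visit Cal (parent Omar)
        visit Dee (parent Cal)
          visit Ivy (parent Dee)
            Ivy–Dee: parent, skip
            visit Pia (parent Ivy)
              visit Fay (parent Pia)
                Fay–Pia: parent, skip
              visit Nia (parent Pia)
                Nia–Pia: parent, skip
                Nia–Dee: Dee visited and ≠ parent → cycle
Cycle: Dee – Ivy – Pia – Nia – Dee.

Yes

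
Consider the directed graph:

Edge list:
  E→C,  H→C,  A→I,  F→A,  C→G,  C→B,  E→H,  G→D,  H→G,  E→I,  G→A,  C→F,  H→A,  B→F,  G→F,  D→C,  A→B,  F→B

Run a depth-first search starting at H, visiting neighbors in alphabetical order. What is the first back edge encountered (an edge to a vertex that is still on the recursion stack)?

F→A

DFS from H (visiting neighbors in alphabetical order); mark gray on enter, black on exit:
H gray
  A gray
    B gray
      F gray
        F→A: A is gray → back edge
First back edge: F → A.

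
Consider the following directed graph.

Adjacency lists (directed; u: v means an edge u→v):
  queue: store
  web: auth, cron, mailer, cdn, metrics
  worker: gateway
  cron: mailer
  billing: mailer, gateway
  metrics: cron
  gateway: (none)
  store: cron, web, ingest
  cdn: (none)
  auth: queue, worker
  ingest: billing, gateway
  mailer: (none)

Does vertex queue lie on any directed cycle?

queue is on a cycle iff queue can reach itself via ≥1 edge.
queue → store → web → auth → queue — yes.

Yes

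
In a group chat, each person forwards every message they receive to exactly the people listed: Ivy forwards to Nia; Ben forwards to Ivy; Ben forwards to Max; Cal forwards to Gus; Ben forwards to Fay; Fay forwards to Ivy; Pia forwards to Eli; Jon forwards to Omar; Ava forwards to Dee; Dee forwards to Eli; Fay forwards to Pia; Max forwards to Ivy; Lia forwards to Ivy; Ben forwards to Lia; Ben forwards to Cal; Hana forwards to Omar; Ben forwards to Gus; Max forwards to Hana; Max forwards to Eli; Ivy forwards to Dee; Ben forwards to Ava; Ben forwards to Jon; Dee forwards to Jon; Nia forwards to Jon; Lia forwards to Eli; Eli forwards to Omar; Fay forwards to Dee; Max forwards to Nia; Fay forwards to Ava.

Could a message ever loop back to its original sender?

DFS with white/gray/black marking, starting from Jon:
Jon gray
  Omar gray
  Omar black
Jon black
Nia gray
  Nia→Jon: Jon black — skip
Nia black
Hana gray
  Hana→Omar: Omar black — skip
Hana black
Cal gray
  Gus gray
  Gus black
Cal black
Lia gray
  Eli gray
    Eli→Omar: Omar black — skip
  Eli black
  Ivy gray
    Dee gray
      Dee→Jon: Jon black — skip
      Dee→Eli: Eli black — skip
    Dee black
    Ivy→Nia: Nia black — skip
  Ivy black
Lia black
Max gray
  Max→Eli: Eli black — skip
  Max→Nia: Nia black — skip
  Max→Ivy: Ivy black — skip
  Max→Hana: Hana black — skip
Max black
Ben gray
  Ben→Cal: Cal black — skip
  Ben→Ivy: Ivy black — skip
  Fay gray
    Pia gray
      Pia→Eli: Eli black — skip
    Pia black
    Ava gray
      Ava→Dee: Dee black — skip
    Ava black
    Fay→Ivy: Ivy black — skip
    Fay→Dee: Dee black — skip
  Fay black
  Ben→Ava: Ava black — skip
  Ben→Max: Max black — skip
  Ben→Gus: Gus black — skip
  Ben→Lia: Lia black — skip
  Ben→Jon: Jon black — skip
Ben black
Every edge goes to a white or black vertex — no back edge, so the graph is acyclic.

No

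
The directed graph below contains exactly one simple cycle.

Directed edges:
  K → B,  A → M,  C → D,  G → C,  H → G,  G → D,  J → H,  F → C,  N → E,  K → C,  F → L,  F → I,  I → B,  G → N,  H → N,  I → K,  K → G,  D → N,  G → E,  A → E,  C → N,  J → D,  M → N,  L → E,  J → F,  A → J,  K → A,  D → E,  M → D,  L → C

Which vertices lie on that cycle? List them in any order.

A, F, I, J, K

DFS with gray/black marking from J:
J gray
  H gray
    N gray
      E gray
      E black
    N black
    G gray
      D gray
        D→N: N black — skip
        D→E: E black — skip
      D black
      G→N: N black — skip
      G→E: E black — skip
      C gray
        C→N: N black — skip
        C→D: D black — skip
      C black
    G black
  H black
  F gray
    L gray
      L→C: C black — skip
      L→E: E black — skip
    L black
    I gray
      K gray
        A gray
          A→E: E black — skip
          A→J: J is gray → back edge
Back edge closes the cycle J → F → I → K → A → J; its vertices are {A, F, I, J, K}.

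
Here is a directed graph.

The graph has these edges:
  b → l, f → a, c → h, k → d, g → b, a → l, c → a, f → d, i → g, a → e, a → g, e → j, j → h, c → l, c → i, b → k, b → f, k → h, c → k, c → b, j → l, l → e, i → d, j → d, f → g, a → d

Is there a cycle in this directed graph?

Yes

DFS with white/gray/black marking, starting from b:
b gray
  k gray
    h gray
    h black
    d gray
    d black
  k black
  f gray
    f→d: d black — skip
    a gray
      e gray
        j gray
          j→d: d black — skip
          j→h: h black — skip
          l gray
            l→e: e is gray → back edge
Back edge found, so a cycle exists: e → j → l → e.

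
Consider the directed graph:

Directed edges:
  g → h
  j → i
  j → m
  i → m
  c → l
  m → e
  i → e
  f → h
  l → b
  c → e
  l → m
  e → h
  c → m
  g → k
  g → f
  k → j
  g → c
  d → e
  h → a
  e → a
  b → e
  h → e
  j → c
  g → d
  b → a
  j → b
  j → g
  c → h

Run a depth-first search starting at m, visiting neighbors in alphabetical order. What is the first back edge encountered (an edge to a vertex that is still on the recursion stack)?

DFS from m (visiting neighbors in alphabetical order); mark gray on enter, black on exit:
m gray
  e gray
    a gray
    a black
    h gray
      h→a: a black — skip
      h→e: e is gray → back edge
First back edge: h → e.

h→e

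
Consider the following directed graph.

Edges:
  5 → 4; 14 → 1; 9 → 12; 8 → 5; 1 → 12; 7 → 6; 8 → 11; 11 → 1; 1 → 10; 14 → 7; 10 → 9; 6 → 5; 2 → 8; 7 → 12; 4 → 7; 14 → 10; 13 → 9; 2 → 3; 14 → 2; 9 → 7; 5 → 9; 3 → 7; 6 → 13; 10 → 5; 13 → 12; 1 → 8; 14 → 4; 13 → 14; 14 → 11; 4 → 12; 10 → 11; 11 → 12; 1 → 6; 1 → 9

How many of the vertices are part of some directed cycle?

13

A vertex is on a directed cycle iff it belongs to a strongly connected component of size ≥ 2 (or has a self-loop).
The vertices on cycles are {1, 2, 3, 4, 5, 6, 7, 8, 9, 10, 11, 13, 14} — 13 in total.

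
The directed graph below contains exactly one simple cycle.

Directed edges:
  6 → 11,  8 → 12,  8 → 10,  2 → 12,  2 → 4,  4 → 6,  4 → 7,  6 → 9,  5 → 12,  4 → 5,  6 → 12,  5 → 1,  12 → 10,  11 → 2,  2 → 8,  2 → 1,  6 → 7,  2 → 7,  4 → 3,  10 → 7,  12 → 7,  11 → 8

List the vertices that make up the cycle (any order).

2, 4, 6, 11

DFS with gray/black marking from 4:
4 gray
  5 gray
    1 gray
    1 black
    12 gray
      10 gray
        7 gray
        7 black
      10 black
      12→7: 7 black — skip
    12 black
  5 black
  6 gray
    11 gray
      2 gray
        2→1: 1 black — skip
        8 gray
          8→12: 12 black — skip
          8→10: 10 black — skip
        8 black
        2→12: 12 black — skip
        2→4: 4 is gray → back edge
Back edge closes the cycle 4 → 6 → 11 → 2 → 4; its vertices are {2, 4, 6, 11}.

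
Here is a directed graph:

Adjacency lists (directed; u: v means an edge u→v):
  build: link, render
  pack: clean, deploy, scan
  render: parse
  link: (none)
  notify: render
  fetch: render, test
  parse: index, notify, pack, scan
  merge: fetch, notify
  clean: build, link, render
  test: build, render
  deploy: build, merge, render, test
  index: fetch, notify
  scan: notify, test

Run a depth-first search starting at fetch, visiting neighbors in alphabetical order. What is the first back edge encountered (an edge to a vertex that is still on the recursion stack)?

index->fetch

DFS from fetch (visiting neighbors in alphabetical order); mark gray on enter, black on exit:
fetch gray
  render gray
    parse gray
      index gray
        index→fetch: fetch is gray → back edge
First back edge: index → fetch.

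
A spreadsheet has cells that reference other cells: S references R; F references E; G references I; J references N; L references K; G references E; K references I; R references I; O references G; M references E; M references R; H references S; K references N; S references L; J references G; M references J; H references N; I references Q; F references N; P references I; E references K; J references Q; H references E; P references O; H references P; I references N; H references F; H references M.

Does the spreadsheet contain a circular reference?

No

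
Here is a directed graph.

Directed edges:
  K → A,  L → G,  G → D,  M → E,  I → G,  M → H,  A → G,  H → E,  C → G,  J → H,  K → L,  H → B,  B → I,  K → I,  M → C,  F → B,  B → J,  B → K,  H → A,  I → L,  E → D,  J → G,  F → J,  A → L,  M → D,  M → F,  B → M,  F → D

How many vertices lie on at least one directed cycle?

5

A vertex is on a directed cycle iff it belongs to a strongly connected component of size ≥ 2 (or has a self-loop).
The vertices on cycles are {B, F, H, J, M} — 5 in total.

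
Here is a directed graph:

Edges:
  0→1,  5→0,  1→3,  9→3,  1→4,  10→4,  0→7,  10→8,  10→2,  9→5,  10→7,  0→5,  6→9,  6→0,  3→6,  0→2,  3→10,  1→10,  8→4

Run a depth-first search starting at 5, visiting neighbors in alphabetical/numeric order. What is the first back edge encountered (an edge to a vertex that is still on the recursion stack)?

DFS from 5 (visiting neighbors in alphabetical/numeric order); mark gray on enter, black on exit:
5 gray
  0 gray
    1 gray
      3 gray
        6 gray
          6→0: 0 is gray → back edge
First back edge: 6 → 0.

6->0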